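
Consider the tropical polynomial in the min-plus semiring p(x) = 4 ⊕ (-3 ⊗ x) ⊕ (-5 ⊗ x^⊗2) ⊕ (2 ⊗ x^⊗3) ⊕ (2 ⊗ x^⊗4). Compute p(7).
p(7) = 4

A tropical monomial a ⊗ x^⊗i evaluates to a + i · x. Evaluating each term at x = 7:
  Term 0 contributes 4 + 0 · 7 = 4
  Term 1 contributes -3 + 1 · 7 = 4
  Term 2 contributes -5 + 2 · 7 = 9
  Term 3 contributes 2 + 3 · 7 = 23
  Term 4 contributes 2 + 4 · 7 = 30
p(7) = ⊕ of these = min[4, 4, 9, 23, 30] = 4.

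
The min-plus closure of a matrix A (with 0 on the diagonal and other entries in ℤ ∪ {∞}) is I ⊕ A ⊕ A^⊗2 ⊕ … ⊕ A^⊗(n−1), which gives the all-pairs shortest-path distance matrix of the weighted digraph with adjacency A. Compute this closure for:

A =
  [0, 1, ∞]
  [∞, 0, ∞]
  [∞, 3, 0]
Closure =
  [0, 1, ∞]
  [∞, 0, ∞]
  [∞, 3, 0]

This is the Floyd-Warshall all-pairs shortest-path computation. For each intermediate vertex k = 0, 1, …, 2, update dist[i][j] ← min(dist[i][j], dist[i][k] + dist[k][j]). The final matrix gives, for each (i, j), the minimum total weight of any directed path from i to j (possibly empty when i = j).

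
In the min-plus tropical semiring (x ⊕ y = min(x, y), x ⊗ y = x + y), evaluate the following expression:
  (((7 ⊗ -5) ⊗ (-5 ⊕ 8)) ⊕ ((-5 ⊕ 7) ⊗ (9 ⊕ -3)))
(((7 ⊗ -5) ⊗ (-5 ⊕ 8)) ⊕ ((-5 ⊕ 7) ⊗ (9 ⊕ -3))) = -8

Expand innermost to outermost. Recall ⊕ takes the minimum of its arguments and ⊗ takes their sum. Working out the expression (((7 ⊗ -5) ⊗ (-5 ⊕ 8)) ⊕ ((-5 ⊕ 7) ⊗ (9 ⊕ -3))) gives -8.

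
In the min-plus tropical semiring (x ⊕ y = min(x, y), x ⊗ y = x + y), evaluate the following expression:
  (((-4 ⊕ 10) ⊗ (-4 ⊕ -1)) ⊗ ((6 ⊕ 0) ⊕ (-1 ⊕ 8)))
(((-4 ⊕ 10) ⊗ (-4 ⊕ -1)) ⊗ ((6 ⊕ 0) ⊕ (-1 ⊕ 8))) = -9

Expand innermost to outermost. Recall ⊕ takes the minimum of its arguments and ⊗ takes their sum. Working out the expression (((-4 ⊕ 10) ⊗ (-4 ⊕ -1)) ⊗ ((6 ⊕ 0) ⊕ (-1 ⊕ 8))) gives -9.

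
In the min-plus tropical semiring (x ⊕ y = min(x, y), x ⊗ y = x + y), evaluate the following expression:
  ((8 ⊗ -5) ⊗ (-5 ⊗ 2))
((8 ⊗ -5) ⊗ (-5 ⊗ 2)) = 0

Expand innermost to outermost. Recall ⊕ takes the minimum of its arguments and ⊗ takes their sum. Working out the expression ((8 ⊗ -5) ⊗ (-5 ⊗ 2)) gives 0.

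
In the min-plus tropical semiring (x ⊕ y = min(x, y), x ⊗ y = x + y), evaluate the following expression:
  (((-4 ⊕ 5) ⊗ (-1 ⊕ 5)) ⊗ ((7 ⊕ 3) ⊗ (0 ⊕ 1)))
(((-4 ⊕ 5) ⊗ (-1 ⊕ 5)) ⊗ ((7 ⊕ 3) ⊗ (0 ⊕ 1))) = -2

Expand innermost to outermost. Recall ⊕ takes the minimum of its arguments and ⊗ takes their sum. Working out the expression (((-4 ⊕ 5) ⊗ (-1 ⊕ 5)) ⊗ ((7 ⊕ 3) ⊗ (0 ⊕ 1))) gives -2.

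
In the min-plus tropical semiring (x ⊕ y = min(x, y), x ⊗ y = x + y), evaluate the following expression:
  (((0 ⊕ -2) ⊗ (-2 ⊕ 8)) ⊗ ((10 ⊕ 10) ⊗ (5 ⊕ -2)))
(((0 ⊕ -2) ⊗ (-2 ⊕ 8)) ⊗ ((10 ⊕ 10) ⊗ (5 ⊕ -2))) = 4

Expand innermost to outermost. Recall ⊕ takes the minimum of its arguments and ⊗ takes their sum. Working out the expression (((0 ⊕ -2) ⊗ (-2 ⊕ 8)) ⊗ ((10 ⊕ 10) ⊗ (5 ⊕ -2))) gives 4.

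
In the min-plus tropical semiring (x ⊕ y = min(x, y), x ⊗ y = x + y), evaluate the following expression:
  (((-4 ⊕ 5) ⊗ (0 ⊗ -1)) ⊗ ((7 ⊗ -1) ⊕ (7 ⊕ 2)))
(((-4 ⊕ 5) ⊗ (0 ⊗ -1)) ⊗ ((7 ⊗ -1) ⊕ (7 ⊕ 2))) = -3

Expand innermost to outermost. Recall ⊕ takes the minimum of its arguments and ⊗ takes their sum. Working out the expression (((-4 ⊕ 5) ⊗ (0 ⊗ -1)) ⊗ ((7 ⊗ -1) ⊕ (7 ⊕ 2))) gives -3.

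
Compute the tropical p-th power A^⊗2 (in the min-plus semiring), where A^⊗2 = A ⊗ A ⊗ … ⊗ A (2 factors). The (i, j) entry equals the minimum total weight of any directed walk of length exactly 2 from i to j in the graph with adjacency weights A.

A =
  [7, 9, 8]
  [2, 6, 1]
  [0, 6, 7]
A^⊗2 =
  [8, 14, 10]
  [1, 7, 7]
  [7, 9, 7]

Each entry (A^⊗2)_ij equals the minimum over all length-2 walks i = v_0 → v_1 → … → v_2 = j of Σ_t A[v_t][v_{t+1}]. For example, for (i, j) = (0, 2) we minimise over 3 possible intermediate vertex sequences; the minimum is 10, attained along the walk 0 → 1 → 2.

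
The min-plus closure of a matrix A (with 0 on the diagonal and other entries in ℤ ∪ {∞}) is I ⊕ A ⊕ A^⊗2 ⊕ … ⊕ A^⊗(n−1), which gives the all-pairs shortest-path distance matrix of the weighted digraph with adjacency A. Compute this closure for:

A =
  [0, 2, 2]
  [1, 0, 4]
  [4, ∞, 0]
Closure =
  [0, 2, 2]
  [1, 0, 3]
  [4, 6, 0]

This is the Floyd-Warshall all-pairs shortest-path computation. For each intermediate vertex k = 0, 1, …, 2, update dist[i][j] ← min(dist[i][j], dist[i][k] + dist[k][j]). The final matrix gives, for each (i, j), the minimum total weight of any directed path from i to j (possibly empty when i = j).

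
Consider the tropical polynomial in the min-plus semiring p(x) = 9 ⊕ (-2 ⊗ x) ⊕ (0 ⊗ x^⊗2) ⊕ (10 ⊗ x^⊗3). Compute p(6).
p(6) = 4

A tropical monomial a ⊗ x^⊗i evaluates to a + i · x. Evaluating each term at x = 6:
  Term 0 contributes 9 + 0 · 6 = 9
  Term 1 contributes -2 + 1 · 6 = 4
  Term 2 contributes 0 + 2 · 6 = 12
  Term 3 contributes 10 + 3 · 6 = 28
p(6) = ⊕ of these = min[9, 4, 12, 28] = 4.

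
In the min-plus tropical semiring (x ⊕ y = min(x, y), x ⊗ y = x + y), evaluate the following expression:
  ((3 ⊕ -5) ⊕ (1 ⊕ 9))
((3 ⊕ -5) ⊕ (1 ⊕ 9)) = -5

Expand innermost to outermost. Recall ⊕ takes the minimum of its arguments and ⊗ takes their sum. Working out the expression ((3 ⊕ -5) ⊕ (1 ⊕ 9)) gives -5.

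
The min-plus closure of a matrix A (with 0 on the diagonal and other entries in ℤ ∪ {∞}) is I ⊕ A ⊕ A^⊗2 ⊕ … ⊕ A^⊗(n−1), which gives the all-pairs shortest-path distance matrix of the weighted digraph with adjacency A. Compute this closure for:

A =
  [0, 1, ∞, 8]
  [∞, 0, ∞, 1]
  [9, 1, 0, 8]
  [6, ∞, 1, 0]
Closure =
  [0, 1, 3, 2]
  [7, 0, 2, 1]
  [8, 1, 0, 2]
  [6, 2, 1, 0]

This is the Floyd-Warshall all-pairs shortest-path computation. For each intermediate vertex k = 0, 1, …, 3, update dist[i][j] ← min(dist[i][j], dist[i][k] + dist[k][j]). The final matrix gives, for each (i, j), the minimum total weight of any directed path from i to j (possibly empty when i = j).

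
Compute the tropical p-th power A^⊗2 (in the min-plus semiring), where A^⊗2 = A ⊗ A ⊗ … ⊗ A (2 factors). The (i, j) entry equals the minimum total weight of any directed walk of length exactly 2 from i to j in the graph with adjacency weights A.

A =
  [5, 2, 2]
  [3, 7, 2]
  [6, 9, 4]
A^⊗2 =
  [5, 7, 4]
  [8, 5, 5]
  [10, 8, 8]

Each entry (A^⊗2)_ij equals the minimum over all length-2 walks i = v_0 → v_1 → … → v_2 = j of Σ_t A[v_t][v_{t+1}]. For example, for (i, j) = (0, 2) we minimise over 3 possible intermediate vertex sequences; the minimum is 4, attained along the walk 0 → 1 → 2.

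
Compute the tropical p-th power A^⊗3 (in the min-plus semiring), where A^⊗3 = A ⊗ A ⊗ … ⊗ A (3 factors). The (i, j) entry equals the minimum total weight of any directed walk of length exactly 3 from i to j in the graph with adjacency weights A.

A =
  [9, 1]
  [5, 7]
A^⊗3 =
  [13, 7]
  [11, 13]

Each entry (A^⊗3)_ij equals the minimum over all length-3 walks i = v_0 → v_1 → … → v_3 = j of Σ_t A[v_t][v_{t+1}]. For example, for (i, j) = (0, 1) we minimise over 4 possible intermediate vertex sequences; the minimum is 7, attained along the walk 0 → 1 → 0 → 1.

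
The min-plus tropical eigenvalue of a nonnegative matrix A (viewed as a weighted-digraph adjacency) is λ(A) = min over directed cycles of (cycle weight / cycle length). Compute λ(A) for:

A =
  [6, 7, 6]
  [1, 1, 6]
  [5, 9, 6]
λ(A) = 1

Enumerate directed cycles and compute their means (weight / length). Sample:
  cycle 0 → 0: weight = 6, length = 1, mean = 6/1 ≈ 6.000
  cycle 1 → 1: weight = 1, length = 1, mean = 1/1 ≈ 1.000
  cycle 2 → 2: weight = 6, length = 1, mean = 6/1 ≈ 6.000
  cycle 0 → 1 → 0: weight = 8, length = 2, mean = 8/2 ≈ 4.000
  cycle 0 → 2 → 0: weight = 11, length = 2, mean = 11/2 ≈ 5.500
  cycle 1 → 0 → 1: weight = 8, length = 2, mean = 8/2 ≈ 4.000
Minimum mean = 1.000, attained e.g. along the cycle 1 → 1 with weight 1 and length 1. So λ(A) = 1/1 = 1.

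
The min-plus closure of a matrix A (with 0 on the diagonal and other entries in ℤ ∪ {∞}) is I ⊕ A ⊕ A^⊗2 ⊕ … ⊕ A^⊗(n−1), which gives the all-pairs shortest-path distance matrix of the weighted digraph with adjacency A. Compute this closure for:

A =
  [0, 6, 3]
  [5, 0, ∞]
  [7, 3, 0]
Closure =
  [0, 6, 3]
  [5, 0, 8]
  [7, 3, 0]

This is the Floyd-Warshall all-pairs shortest-path computation. For each intermediate vertex k = 0, 1, …, 2, update dist[i][j] ← min(dist[i][j], dist[i][k] + dist[k][j]). The final matrix gives, for each (i, j), the minimum total weight of any directed path from i to j (possibly empty when i = j).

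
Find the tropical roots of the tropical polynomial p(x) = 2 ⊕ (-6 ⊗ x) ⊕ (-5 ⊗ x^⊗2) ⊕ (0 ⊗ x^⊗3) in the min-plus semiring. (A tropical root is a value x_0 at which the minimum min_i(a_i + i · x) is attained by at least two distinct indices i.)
Roots: {-5, -1, 8}

Each tropical root is a break point of the lower envelope of the lines y = a_i + i · x (there are 4 lines, with slopes 0, 1, ..., 3). Only the lines that attain the minimum somewhere contribute to roots; other lines are dominated. Here the surviving (envelope) indices are i = 3, i = 2, i = 1, i = 0.
Intersections between consecutive envelope lines give the roots: for adjacent envelope indices i < j the intersection is x = (a_i − a_j) / (j − i). Reading off the sorted break points: {-5, -1, 8}.
Verification: at each break x_0, at least two indices attain the minimum of min_i(a_i + i · x_0).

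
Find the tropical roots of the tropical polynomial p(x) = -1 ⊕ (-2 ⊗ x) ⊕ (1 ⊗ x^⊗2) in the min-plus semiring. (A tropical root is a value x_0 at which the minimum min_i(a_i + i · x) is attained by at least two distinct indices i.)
Roots: {-3, 1}

Each tropical root is a break point of the lower envelope of the lines y = a_i + i · x (there are 3 lines, with slopes 0, 1, ..., 2). Only the lines that attain the minimum somewhere contribute to roots; other lines are dominated. Here the surviving (envelope) indices are i = 2, i = 1, i = 0.
Intersections between consecutive envelope lines give the roots: for adjacent envelope indices i < j the intersection is x = (a_i − a_j) / (j − i). Reading off the sorted break points: {-3, 1}.
Verification: at each break x_0, at least two indices attain the minimum of min_i(a_i + i · x_0).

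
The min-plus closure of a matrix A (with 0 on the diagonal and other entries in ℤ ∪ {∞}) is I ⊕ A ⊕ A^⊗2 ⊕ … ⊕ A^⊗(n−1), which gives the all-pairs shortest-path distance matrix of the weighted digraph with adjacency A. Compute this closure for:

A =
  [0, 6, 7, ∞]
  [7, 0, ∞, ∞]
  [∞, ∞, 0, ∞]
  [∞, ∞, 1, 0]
Closure =
  [0, 6, 7, ∞]
  [7, 0, 14, ∞]
  [∞, ∞, 0, ∞]
  [∞, ∞, 1, 0]

This is the Floyd-Warshall all-pairs shortest-path computation. For each intermediate vertex k = 0, 1, …, 3, update dist[i][j] ← min(dist[i][j], dist[i][k] + dist[k][j]). The final matrix gives, for each (i, j), the minimum total weight of any directed path from i to j (possibly empty when i = j).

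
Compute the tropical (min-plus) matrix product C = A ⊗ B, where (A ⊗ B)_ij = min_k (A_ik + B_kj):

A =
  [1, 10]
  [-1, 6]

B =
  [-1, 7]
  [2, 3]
A ⊗ B =
  [0, 8]
  [-2, 6]

Apply the min-plus product entry-by-entry:
  C[0][0] = min over k of (A[0][0] + B[0][0] = 1 + -1 = 0, A[0][1] + B[1][0] = 10 + 2 = 12) = 0 (attained at k = 0)
  C[0][1] = min over k of (A[0][0] + B[0][1] = 1 + 7 = 8, A[0][1] + B[1][1] = 10 + 3 = 13) = 8 (attained at k = 0)
  C[1][0] = min over k of (A[1][0] + B[0][0] = -1 + -1 = -2, A[1][1] + B[1][0] = 6 + 2 = 8) = -2 (attained at k = 0)
  C[1][1] = min over k of (A[1][0] + B[0][1] = -1 + 7 = 6, A[1][1] + B[1][1] = 6 + 3 = 9) = 6 (attained at k = 0)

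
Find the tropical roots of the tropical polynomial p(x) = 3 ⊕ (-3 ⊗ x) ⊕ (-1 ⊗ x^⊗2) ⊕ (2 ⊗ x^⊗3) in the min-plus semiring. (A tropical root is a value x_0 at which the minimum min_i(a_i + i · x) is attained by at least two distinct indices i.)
Roots: {-3, -2, 6}

Each tropical root is a break point of the lower envelope of the lines y = a_i + i · x (there are 4 lines, with slopes 0, 1, ..., 3). Only the lines that attain the minimum somewhere contribute to roots; other lines are dominated. Here the surviving (envelope) indices are i = 3, i = 2, i = 1, i = 0.
Intersections between consecutive envelope lines give the roots: for adjacent envelope indices i < j the intersection is x = (a_i − a_j) / (j − i). Reading off the sorted break points: {-3, -2, 6}.
Verification: at each break x_0, at least two indices attain the minimum of min_i(a_i + i · x_0).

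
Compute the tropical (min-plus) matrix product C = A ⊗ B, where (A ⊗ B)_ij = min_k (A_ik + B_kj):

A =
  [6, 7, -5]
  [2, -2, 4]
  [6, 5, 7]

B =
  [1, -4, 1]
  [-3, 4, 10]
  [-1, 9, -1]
A ⊗ B =
  [-6, 2, -6]
  [-5, -2, 3]
  [2, 2, 6]

Apply the min-plus product entry-by-entry:
  C[0][0] = min over k of (A[0][0] + B[0][0] = 6 + 1 = 7, A[0][1] + B[1][0] = 7 + -3 = 4, A[0][2] + B[2][0] = -5 + -1 = -6) = -6 (attained at k = 2)
  C[0][1] = min over k of (A[0][0] + B[0][1] = 6 + -4 = 2, A[0][1] + B[1][1] = 7 + 4 = 11, A[0][2] + B[2][1] = -5 + 9 = 4) = 2 (attained at k = 0)
  C[0][2] = min over k of (A[0][0] + B[0][2] = 6 + 1 = 7, A[0][1] + B[1][2] = 7 + 10 = 17, A[0][2] + B[2][2] = -5 + -1 = -6) = -6 (attained at k = 2)
  C[1][0] = min over k of (A[1][0] + B[0][0] = 2 + 1 = 3, A[1][1] + B[1][0] = -2 + -3 = -5, A[1][2] + B[2][0] = 4 + -1 = 3) = -5 (attained at k = 1)
  C[1][1] = min over k of (A[1][0] + B[0][1] = 2 + -4 = -2, A[1][1] + B[1][1] = -2 + 4 = 2, A[1][2] + B[2][1] = 4 + 9 = 13) = -2 (attained at k = 0)
  C[1][2] = min over k of (A[1][0] + B[0][2] = 2 + 1 = 3, A[1][1] + B[1][2] = -2 + 10 = 8, A[1][2] + B[2][2] = 4 + -1 = 3) = 3 (attained at k = 0)
  C[2][0] = min over k of (A[2][0] + B[0][0] = 6 + 1 = 7, A[2][1] + B[1][0] = 5 + -3 = 2, A[2][2] + B[2][0] = 7 + -1 = 6) = 2 (attained at k = 1)
  C[2][1] = min over k of (A[2][0] + B[0][1] = 6 + -4 = 2, A[2][1] + B[1][1] = 5 + 4 = 9, A[2][2] + B[2][1] = 7 + 9 = 16) = 2 (attained at k = 0)
  C[2][2] = min over k of (A[2][0] + B[0][2] = 6 + 1 = 7, A[2][1] + B[1][2] = 5 + 10 = 15, A[2][2] + B[2][2] = 7 + -1 = 6) = 6 (attained at k = 2)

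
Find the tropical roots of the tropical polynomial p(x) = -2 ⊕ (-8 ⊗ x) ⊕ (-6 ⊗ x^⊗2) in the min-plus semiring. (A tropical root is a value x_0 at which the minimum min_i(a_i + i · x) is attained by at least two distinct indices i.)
Roots: {-2, 6}

Each tropical root is a break point of the lower envelope of the lines y = a_i + i · x (there are 3 lines, with slopes 0, 1, ..., 2). Only the lines that attain the minimum somewhere contribute to roots; other lines are dominated. Here the surviving (envelope) indices are i = 2, i = 1, i = 0.
Intersections between consecutive envelope lines give the roots: for adjacent envelope indices i < j the intersection is x = (a_i − a_j) / (j − i). Reading off the sorted break points: {-2, 6}.
Verification: at each break x_0, at least two indices attain the minimum of min_i(a_i + i · x_0).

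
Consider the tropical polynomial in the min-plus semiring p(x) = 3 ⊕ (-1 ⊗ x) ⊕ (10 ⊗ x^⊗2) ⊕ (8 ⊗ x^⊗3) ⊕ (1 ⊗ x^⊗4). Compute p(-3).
p(-3) = -11

A tropical monomial a ⊗ x^⊗i evaluates to a + i · x. Evaluating each term at x = -3:
  Term 0 contributes 3 + 0 · -3 = 3
  Term 1 contributes -1 + 1 · -3 = -4
  Term 2 contributes 10 + 2 · -3 = 4
  Term 3 contributes 8 + 3 · -3 = -1
  Term 4 contributes 1 + 4 · -3 = -11
p(-3) = ⊕ of these = min[3, -4, 4, -1, -11] = -11.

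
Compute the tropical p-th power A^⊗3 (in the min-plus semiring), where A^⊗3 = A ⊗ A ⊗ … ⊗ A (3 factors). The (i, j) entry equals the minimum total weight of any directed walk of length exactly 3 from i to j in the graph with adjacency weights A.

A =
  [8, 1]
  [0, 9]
A^⊗3 =
  [9, 2]
  [1, 9]

Each entry (A^⊗3)_ij equals the minimum over all length-3 walks i = v_0 → v_1 → … → v_3 = j of Σ_t A[v_t][v_{t+1}]. For example, for (i, j) = (0, 1) we minimise over 4 possible intermediate vertex sequences; the minimum is 2, attained along the walk 0 → 1 → 0 → 1.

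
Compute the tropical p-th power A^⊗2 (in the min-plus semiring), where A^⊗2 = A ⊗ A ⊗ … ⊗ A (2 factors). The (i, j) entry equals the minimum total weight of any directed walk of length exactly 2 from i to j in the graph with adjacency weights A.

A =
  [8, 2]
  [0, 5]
A^⊗2 =
  [2, 7]
  [5, 2]

Each entry (A^⊗2)_ij equals the minimum over all length-2 walks i = v_0 → v_1 → … → v_2 = j of Σ_t A[v_t][v_{t+1}]. For example, for (i, j) = (0, 1) we minimise over 2 possible intermediate vertex sequences; the minimum is 7, attained along the walk 0 → 1 → 1.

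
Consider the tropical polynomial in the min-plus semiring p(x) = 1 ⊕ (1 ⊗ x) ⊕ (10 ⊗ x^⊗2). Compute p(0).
p(0) = 1

A tropical monomial a ⊗ x^⊗i evaluates to a + i · x. Evaluating each term at x = 0:
  Term 0 contributes 1 + 0 · 0 = 1
  Term 1 contributes 1 + 1 · 0 = 1
  Term 2 contributes 10 + 2 · 0 = 10
p(0) = ⊕ of these = min[1, 1, 10] = 1.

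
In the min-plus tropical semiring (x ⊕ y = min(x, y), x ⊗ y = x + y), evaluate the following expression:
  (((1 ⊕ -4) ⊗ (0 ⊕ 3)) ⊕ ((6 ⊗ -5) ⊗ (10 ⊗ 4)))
(((1 ⊕ -4) ⊗ (0 ⊕ 3)) ⊕ ((6 ⊗ -5) ⊗ (10 ⊗ 4))) = -4

Expand innermost to outermost. Recall ⊕ takes the minimum of its arguments and ⊗ takes their sum. Working out the expression (((1 ⊕ -4) ⊗ (0 ⊕ 3)) ⊕ ((6 ⊗ -5) ⊗ (10 ⊗ 4))) gives -4.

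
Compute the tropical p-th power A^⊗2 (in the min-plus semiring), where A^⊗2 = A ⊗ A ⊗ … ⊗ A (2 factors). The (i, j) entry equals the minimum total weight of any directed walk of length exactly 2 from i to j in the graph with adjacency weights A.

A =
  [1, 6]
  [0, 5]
A^⊗2 =
  [2, 7]
  [1, 6]

Each entry (A^⊗2)_ij equals the minimum over all length-2 walks i = v_0 → v_1 → … → v_2 = j of Σ_t A[v_t][v_{t+1}]. For example, for (i, j) = (0, 1) we minimise over 2 possible intermediate vertex sequences; the minimum is 7, attained along the walk 0 → 0 → 1.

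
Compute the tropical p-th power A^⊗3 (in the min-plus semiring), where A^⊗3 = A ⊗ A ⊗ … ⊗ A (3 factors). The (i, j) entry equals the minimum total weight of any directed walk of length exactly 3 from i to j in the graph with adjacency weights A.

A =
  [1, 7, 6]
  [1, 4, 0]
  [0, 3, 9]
A^⊗3 =
  [3, 9, 8]
  [1, 7, 3]
  [2, 6, 7]

Each entry (A^⊗3)_ij equals the minimum over all length-3 walks i = v_0 → v_1 → … → v_3 = j of Σ_t A[v_t][v_{t+1}]. For example, for (i, j) = (0, 2) we minimise over 9 possible intermediate vertex sequences; the minimum is 8, attained along the walk 0 → 0 → 0 → 2.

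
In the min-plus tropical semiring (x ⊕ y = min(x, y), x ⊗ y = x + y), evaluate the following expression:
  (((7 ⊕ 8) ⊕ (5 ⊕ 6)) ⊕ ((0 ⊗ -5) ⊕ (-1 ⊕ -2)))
(((7 ⊕ 8) ⊕ (5 ⊕ 6)) ⊕ ((0 ⊗ -5) ⊕ (-1 ⊕ -2))) = -5

Expand innermost to outermost. Recall ⊕ takes the minimum of its arguments and ⊗ takes their sum. Working out the expression (((7 ⊕ 8) ⊕ (5 ⊕ 6)) ⊕ ((0 ⊗ -5) ⊕ (-1 ⊕ -2))) gives -5.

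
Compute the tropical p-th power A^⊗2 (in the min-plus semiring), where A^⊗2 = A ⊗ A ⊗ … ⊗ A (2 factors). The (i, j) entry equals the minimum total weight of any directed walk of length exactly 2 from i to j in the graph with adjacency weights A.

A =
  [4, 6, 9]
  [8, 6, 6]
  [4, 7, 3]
A^⊗2 =
  [8, 10, 12]
  [10, 12, 9]
  [7, 10, 6]

Each entry (A^⊗2)_ij equals the minimum over all length-2 walks i = v_0 → v_1 → … → v_2 = j of Σ_t A[v_t][v_{t+1}]. For example, for (i, j) = (0, 2) we minimise over 3 possible intermediate vertex sequences; the minimum is 12, attained along the walk 0 → 1 → 2.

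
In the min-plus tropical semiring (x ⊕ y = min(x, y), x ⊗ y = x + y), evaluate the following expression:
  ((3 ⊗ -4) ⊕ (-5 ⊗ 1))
((3 ⊗ -4) ⊕ (-5 ⊗ 1)) = -4

Expand innermost to outermost. Recall ⊕ takes the minimum of its arguments and ⊗ takes their sum. Working out the expression ((3 ⊗ -4) ⊕ (-5 ⊗ 1)) gives -4.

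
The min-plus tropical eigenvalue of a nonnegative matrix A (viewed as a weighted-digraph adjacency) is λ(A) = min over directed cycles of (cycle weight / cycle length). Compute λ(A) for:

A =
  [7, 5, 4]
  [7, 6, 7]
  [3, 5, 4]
λ(A) = 7/2

Enumerate directed cycles and compute their means (weight / length). Sample:
  cycle 0 → 0: weight = 7, length = 1, mean = 7/1 ≈ 7.000
  cycle 1 → 1: weight = 6, length = 1, mean = 6/1 ≈ 6.000
  cycle 2 → 2: weight = 4, length = 1, mean = 4/1 ≈ 4.000
  cycle 0 → 1 → 0: weight = 12, length = 2, mean = 12/2 ≈ 6.000
  cycle 0 → 2 → 0: weight = 7, length = 2, mean = 7/2 ≈ 3.500
  cycle 1 → 0 → 1: weight = 12, length = 2, mean = 12/2 ≈ 6.000
Minimum mean = 3.500, attained e.g. along the cycle 0 → 2 → 0 with weight 7 and length 2. So λ(A) = 7/2 = 7/2.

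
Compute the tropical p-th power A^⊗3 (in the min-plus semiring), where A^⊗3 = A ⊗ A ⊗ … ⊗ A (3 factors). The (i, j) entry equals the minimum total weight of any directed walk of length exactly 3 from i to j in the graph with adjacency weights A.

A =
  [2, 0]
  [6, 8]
A^⊗3 =
  [6, 4]
  [10, 8]

Each entry (A^⊗3)_ij equals the minimum over all length-3 walks i = v_0 → v_1 → … → v_3 = j of Σ_t A[v_t][v_{t+1}]. For example, for (i, j) = (0, 1) we minimise over 4 possible intermediate vertex sequences; the minimum is 4, attained along the walk 0 → 0 → 0 → 1.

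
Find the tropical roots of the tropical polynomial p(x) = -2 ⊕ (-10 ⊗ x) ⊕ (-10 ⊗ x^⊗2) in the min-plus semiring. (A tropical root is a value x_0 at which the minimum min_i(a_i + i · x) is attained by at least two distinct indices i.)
Roots: {0, 8}

Each tropical root is a break point of the lower envelope of the lines y = a_i + i · x (there are 3 lines, with slopes 0, 1, ..., 2). Only the lines that attain the minimum somewhere contribute to roots; other lines are dominated. Here the surviving (envelope) indices are i = 2, i = 1, i = 0.
Intersections between consecutive envelope lines give the roots: for adjacent envelope indices i < j the intersection is x = (a_i − a_j) / (j − i). Reading off the sorted break points: {0, 8}.
Verification: at each break x_0, at least two indices attain the minimum of min_i(a_i + i · x_0).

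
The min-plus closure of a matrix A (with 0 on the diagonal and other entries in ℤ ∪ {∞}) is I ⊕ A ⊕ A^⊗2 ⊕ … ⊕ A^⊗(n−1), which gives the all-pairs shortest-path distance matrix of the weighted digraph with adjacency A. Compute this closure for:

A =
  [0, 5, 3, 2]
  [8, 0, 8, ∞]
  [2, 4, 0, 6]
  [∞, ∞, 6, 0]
Closure =
  [0, 5, 3, 2]
  [8, 0, 8, 10]
  [2, 4, 0, 4]
  [8, 10, 6, 0]

This is the Floyd-Warshall all-pairs shortest-path computation. For each intermediate vertex k = 0, 1, …, 3, update dist[i][j] ← min(dist[i][j], dist[i][k] + dist[k][j]). The final matrix gives, for each (i, j), the minimum total weight of any directed path from i to j (possibly empty when i = j).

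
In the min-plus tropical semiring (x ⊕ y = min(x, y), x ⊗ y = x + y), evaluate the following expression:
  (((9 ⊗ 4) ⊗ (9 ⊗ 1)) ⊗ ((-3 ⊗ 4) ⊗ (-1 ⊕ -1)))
(((9 ⊗ 4) ⊗ (9 ⊗ 1)) ⊗ ((-3 ⊗ 4) ⊗ (-1 ⊕ -1))) = 23

Expand innermost to outermost. Recall ⊕ takes the minimum of its arguments and ⊗ takes their sum. Working out the expression (((9 ⊗ 4) ⊗ (9 ⊗ 1)) ⊗ ((-3 ⊗ 4) ⊗ (-1 ⊕ -1))) gives 23.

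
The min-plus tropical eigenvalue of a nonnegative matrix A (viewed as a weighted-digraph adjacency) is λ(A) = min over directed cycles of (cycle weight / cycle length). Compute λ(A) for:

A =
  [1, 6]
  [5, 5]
λ(A) = 1

Enumerate directed cycles and compute their means (weight / length). Sample:
  cycle 0 → 0: weight = 1, length = 1, mean = 1/1 ≈ 1.000
  cycle 1 → 1: weight = 5, length = 1, mean = 5/1 ≈ 5.000
  cycle 0 → 1 → 0: weight = 11, length = 2, mean = 11/2 ≈ 5.500
  cycle 1 → 0 → 1: weight = 11, length = 2, mean = 11/2 ≈ 5.500
Minimum mean = 1.000, attained e.g. along the cycle 0 → 0 with weight 1 and length 1. So λ(A) = 1/1 = 1.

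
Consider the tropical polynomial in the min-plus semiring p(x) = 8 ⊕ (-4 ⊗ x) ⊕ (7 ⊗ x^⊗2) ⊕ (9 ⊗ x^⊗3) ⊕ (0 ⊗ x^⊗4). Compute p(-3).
p(-3) = -12

A tropical monomial a ⊗ x^⊗i evaluates to a + i · x. Evaluating each term at x = -3:
  Term 0 contributes 8 + 0 · -3 = 8
  Term 1 contributes -4 + 1 · -3 = -7
  Term 2 contributes 7 + 2 · -3 = 1
  Term 3 contributes 9 + 3 · -3 = 0
  Term 4 contributes 0 + 4 · -3 = -12
p(-3) = ⊕ of these = min[8, -7, 1, 0, -12] = -12.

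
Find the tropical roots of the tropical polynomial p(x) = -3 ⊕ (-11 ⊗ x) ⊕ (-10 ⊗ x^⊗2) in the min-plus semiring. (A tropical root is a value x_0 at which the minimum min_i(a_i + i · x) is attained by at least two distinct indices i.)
Roots: {-1, 8}

Each tropical root is a break point of the lower envelope of the lines y = a_i + i · x (there are 3 lines, with slopes 0, 1, ..., 2). Only the lines that attain the minimum somewhere contribute to roots; other lines are dominated. Here the surviving (envelope) indices are i = 2, i = 1, i = 0.
Intersections between consecutive envelope lines give the roots: for adjacent envelope indices i < j the intersection is x = (a_i − a_j) / (j − i). Reading off the sorted break points: {-1, 8}.
Verification: at each break x_0, at least two indices attain the minimum of min_i(a_i + i · x_0).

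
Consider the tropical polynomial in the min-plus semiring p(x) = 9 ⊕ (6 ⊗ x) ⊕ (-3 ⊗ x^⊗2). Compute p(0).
p(0) = -3

A tropical monomial a ⊗ x^⊗i evaluates to a + i · x. Evaluating each term at x = 0:
  Term 0 contributes 9 + 0 · 0 = 9
  Term 1 contributes 6 + 1 · 0 = 6
  Term 2 contributes -3 + 2 · 0 = -3
p(0) = ⊕ of these = min[9, 6, -3] = -3.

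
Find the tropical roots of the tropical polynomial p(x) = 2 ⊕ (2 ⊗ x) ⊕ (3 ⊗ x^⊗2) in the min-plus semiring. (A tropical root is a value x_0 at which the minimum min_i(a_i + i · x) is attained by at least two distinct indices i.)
Roots: {-1, 0}

Each tropical root is a break point of the lower envelope of the lines y = a_i + i · x (there are 3 lines, with slopes 0, 1, ..., 2). Only the lines that attain the minimum somewhere contribute to roots; other lines are dominated. Here the surviving (envelope) indices are i = 2, i = 1, i = 0.
Intersections between consecutive envelope lines give the roots: for adjacent envelope indices i < j the intersection is x = (a_i − a_j) / (j − i). Reading off the sorted break points: {-1, 0}.
Verification: at each break x_0, at least two indices attain the minimum of min_i(a_i + i · x_0).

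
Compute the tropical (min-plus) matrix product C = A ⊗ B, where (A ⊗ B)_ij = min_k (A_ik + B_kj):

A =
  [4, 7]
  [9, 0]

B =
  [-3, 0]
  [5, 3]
A ⊗ B =
  [1, 4]
  [5, 3]

Apply the min-plus product entry-by-entry:
  C[0][0] = min over k of (A[0][0] + B[0][0] = 4 + -3 = 1, A[0][1] + B[1][0] = 7 + 5 = 12) = 1 (attained at k = 0)
  C[0][1] = min over k of (A[0][0] + B[0][1] = 4 + 0 = 4, A[0][1] + B[1][1] = 7 + 3 = 10) = 4 (attained at k = 0)
  C[1][0] = min over k of (A[1][0] + B[0][0] = 9 + -3 = 6, A[1][1] + B[1][0] = 0 + 5 = 5) = 5 (attained at k = 1)
  C[1][1] = min over k of (A[1][0] + B[0][1] = 9 + 0 = 9, A[1][1] + B[1][1] = 0 + 3 = 3) = 3 (attained at k = 1)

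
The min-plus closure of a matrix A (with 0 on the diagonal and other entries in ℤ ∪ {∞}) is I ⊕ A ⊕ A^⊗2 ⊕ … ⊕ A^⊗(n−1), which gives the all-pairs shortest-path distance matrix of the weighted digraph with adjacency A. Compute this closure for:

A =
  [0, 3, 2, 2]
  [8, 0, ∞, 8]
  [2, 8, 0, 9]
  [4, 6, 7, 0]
Closure =
  [0, 3, 2, 2]
  [8, 0, 10, 8]
  [2, 5, 0, 4]
  [4, 6, 6, 0]

This is the Floyd-Warshall all-pairs shortest-path computation. For each intermediate vertex k = 0, 1, …, 3, update dist[i][j] ← min(dist[i][j], dist[i][k] + dist[k][j]). The final matrix gives, for each (i, j), the minimum total weight of any directed path from i to j (possibly empty when i = j).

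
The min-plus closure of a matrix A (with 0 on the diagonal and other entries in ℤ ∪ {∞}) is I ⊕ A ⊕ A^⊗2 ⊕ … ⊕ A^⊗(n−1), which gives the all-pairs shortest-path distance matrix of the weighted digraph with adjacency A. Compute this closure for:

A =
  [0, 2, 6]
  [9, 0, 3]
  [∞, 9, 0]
Closure =
  [0, 2, 5]
  [9, 0, 3]
  [18, 9, 0]

This is the Floyd-Warshall all-pairs shortest-path computation. For each intermediate vertex k = 0, 1, …, 2, update dist[i][j] ← min(dist[i][j], dist[i][k] + dist[k][j]). The final matrix gives, for each (i, j), the minimum total weight of any directed path from i to j (possibly empty when i = j).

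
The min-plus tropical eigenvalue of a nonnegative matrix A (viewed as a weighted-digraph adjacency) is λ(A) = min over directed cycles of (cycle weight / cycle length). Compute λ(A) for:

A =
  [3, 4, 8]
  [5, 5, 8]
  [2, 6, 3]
λ(A) = 3

Enumerate directed cycles and compute their means (weight / length). Sample:
  cycle 0 → 0: weight = 3, length = 1, mean = 3/1 ≈ 3.000
  cycle 1 → 1: weight = 5, length = 1, mean = 5/1 ≈ 5.000
  cycle 2 → 2: weight = 3, length = 1, mean = 3/1 ≈ 3.000
  cycle 0 → 1 → 0: weight = 9, length = 2, mean = 9/2 ≈ 4.500
  cycle 0 → 2 → 0: weight = 10, length = 2, mean = 10/2 ≈ 5.000
  cycle 1 → 0 → 1: weight = 9, length = 2, mean = 9/2 ≈ 4.500
Minimum mean = 3.000, attained e.g. along the cycle 0 → 0 with weight 3 and length 1. So λ(A) = 3/1 = 3.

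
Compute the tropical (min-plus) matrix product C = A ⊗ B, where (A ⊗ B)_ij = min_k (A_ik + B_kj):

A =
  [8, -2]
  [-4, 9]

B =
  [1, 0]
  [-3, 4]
A ⊗ B =
  [-5, 2]
  [-3, -4]

Apply the min-plus product entry-by-entry:
  C[0][0] = min over k of (A[0][0] + B[0][0] = 8 + 1 = 9, A[0][1] + B[1][0] = -2 + -3 = -5) = -5 (attained at k = 1)
  C[0][1] = min over k of (A[0][0] + B[0][1] = 8 + 0 = 8, A[0][1] + B[1][1] = -2 + 4 = 2) = 2 (attained at k = 1)
  C[1][0] = min over k of (A[1][0] + B[0][0] = -4 + 1 = -3, A[1][1] + B[1][0] = 9 + -3 = 6) = -3 (attained at k = 0)
  C[1][1] = min over k of (A[1][0] + B[0][1] = -4 + 0 = -4, A[1][1] + B[1][1] = 9 + 4 = 13) = -4 (attained at k = 0)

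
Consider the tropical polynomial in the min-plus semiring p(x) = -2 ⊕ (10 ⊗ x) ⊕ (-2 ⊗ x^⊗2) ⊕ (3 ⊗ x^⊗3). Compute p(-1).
p(-1) = -4

A tropical monomial a ⊗ x^⊗i evaluates to a + i · x. Evaluating each term at x = -1:
  Term 0 contributes -2 + 0 · -1 = -2
  Term 1 contributes 10 + 1 · -1 = 9
  Term 2 contributes -2 + 2 · -1 = -4
  Term 3 contributes 3 + 3 · -1 = 0
p(-1) = ⊕ of these = min[-2, 9, -4, 0] = -4.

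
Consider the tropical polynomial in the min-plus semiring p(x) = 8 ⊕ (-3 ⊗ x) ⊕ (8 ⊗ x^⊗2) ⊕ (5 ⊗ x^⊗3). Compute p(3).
p(3) = 0

A tropical monomial a ⊗ x^⊗i evaluates to a + i · x. Evaluating each term at x = 3:
  Term 0 contributes 8 + 0 · 3 = 8
  Term 1 contributes -3 + 1 · 3 = 0
  Term 2 contributes 8 + 2 · 3 = 14
  Term 3 contributes 5 + 3 · 3 = 14
p(3) = ⊕ of these = min[8, 0, 14, 14] = 0.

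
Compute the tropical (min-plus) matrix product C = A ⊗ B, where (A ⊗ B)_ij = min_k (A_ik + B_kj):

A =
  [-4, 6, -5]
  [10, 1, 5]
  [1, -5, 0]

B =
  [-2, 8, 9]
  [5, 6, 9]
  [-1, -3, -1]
A ⊗ B =
  [-6, -8, -6]
  [4, 2, 4]
  [-1, -3, -1]

Apply the min-plus product entry-by-entry:
  C[0][0] = min over k of (A[0][0] + B[0][0] = -4 + -2 = -6, A[0][1] + B[1][0] = 6 + 5 = 11, A[0][2] + B[2][0] = -5 + -1 = -6) = -6 (attained at k = 0)
  C[0][1] = min over k of (A[0][0] + B[0][1] = -4 + 8 = 4, A[0][1] + B[1][1] = 6 + 6 = 12, A[0][2] + B[2][1] = -5 + -3 = -8) = -8 (attained at k = 2)
  C[0][2] = min over k of (A[0][0] + B[0][2] = -4 + 9 = 5, A[0][1] + B[1][2] = 6 + 9 = 15, A[0][2] + B[2][2] = -5 + -1 = -6) = -6 (attained at k = 2)
  C[1][0] = min over k of (A[1][0] + B[0][0] = 10 + -2 = 8, A[1][1] + B[1][0] = 1 + 5 = 6, A[1][2] + B[2][0] = 5 + -1 = 4) = 4 (attained at k = 2)
  C[1][1] = min over k of (A[1][0] + B[0][1] = 10 + 8 = 18, A[1][1] + B[1][1] = 1 + 6 = 7, A[1][2] + B[2][1] = 5 + -3 = 2) = 2 (attained at k = 2)
  C[1][2] = min over k of (A[1][0] + B[0][2] = 10 + 9 = 19, A[1][1] + B[1][2] = 1 + 9 = 10, A[1][2] + B[2][2] = 5 + -1 = 4) = 4 (attained at k = 2)
  C[2][0] = min over k of (A[2][0] + B[0][0] = 1 + -2 = -1, A[2][1] + B[1][0] = -5 + 5 = 0, A[2][2] + B[2][0] = 0 + -1 = -1) = -1 (attained at k = 0)
  C[2][1] = min over k of (A[2][0] + B[0][1] = 1 + 8 = 9, A[2][1] + B[1][1] = -5 + 6 = 1, A[2][2] + B[2][1] = 0 + -3 = -3) = -3 (attained at k = 2)
  C[2][2] = min over k of (A[2][0] + B[0][2] = 1 + 9 = 10, A[2][1] + B[1][2] = -5 + 9 = 4, A[2][2] + B[2][2] = 0 + -1 = -1) = -1 (attained at k = 2)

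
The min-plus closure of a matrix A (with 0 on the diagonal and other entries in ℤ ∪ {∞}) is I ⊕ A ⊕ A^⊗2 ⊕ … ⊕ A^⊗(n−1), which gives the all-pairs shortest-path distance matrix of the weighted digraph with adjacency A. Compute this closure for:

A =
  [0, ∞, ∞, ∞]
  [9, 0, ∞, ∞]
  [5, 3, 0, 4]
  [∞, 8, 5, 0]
Closure =
  [0, ∞, ∞, ∞]
  [9, 0, ∞, ∞]
  [5, 3, 0, 4]
  [10, 8, 5, 0]

This is the Floyd-Warshall all-pairs shortest-path computation. For each intermediate vertex k = 0, 1, …, 3, update dist[i][j] ← min(dist[i][j], dist[i][k] + dist[k][j]). The final matrix gives, for each (i, j), the minimum total weight of any directed path from i to j (possibly empty when i = j).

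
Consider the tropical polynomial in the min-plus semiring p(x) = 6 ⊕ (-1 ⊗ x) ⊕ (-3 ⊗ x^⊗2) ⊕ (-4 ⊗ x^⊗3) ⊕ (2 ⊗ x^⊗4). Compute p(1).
p(1) = -1

A tropical monomial a ⊗ x^⊗i evaluates to a + i · x. Evaluating each term at x = 1:
  Term 0 contributes 6 + 0 · 1 = 6
  Term 1 contributes -1 + 1 · 1 = 0
  Term 2 contributes -3 + 2 · 1 = -1
  Term 3 contributes -4 + 3 · 1 = -1
  Term 4 contributes 2 + 4 · 1 = 6
p(1) = ⊕ of these = min[6, 0, -1, -1, 6] = -1.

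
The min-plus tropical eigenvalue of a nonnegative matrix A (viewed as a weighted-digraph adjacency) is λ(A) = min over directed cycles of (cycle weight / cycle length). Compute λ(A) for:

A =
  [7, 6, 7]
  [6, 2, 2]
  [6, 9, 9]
λ(A) = 2

Enumerate directed cycles and compute their means (weight / length). Sample:
  cycle 0 → 0: weight = 7, length = 1, mean = 7/1 ≈ 7.000
  cycle 1 → 1: weight = 2, length = 1, mean = 2/1 ≈ 2.000
  cycle 2 → 2: weight = 9, length = 1, mean = 9/1 ≈ 9.000
  cycle 0 → 1 → 0: weight = 12, length = 2, mean = 12/2 ≈ 6.000
  cycle 0 → 2 → 0: weight = 13, length = 2, mean = 13/2 ≈ 6.500
  cycle 1 → 0 → 1: weight = 12, length = 2, mean = 12/2 ≈ 6.000
Minimum mean = 2.000, attained e.g. along the cycle 1 → 1 with weight 2 and length 1. So λ(A) = 2/1 = 2.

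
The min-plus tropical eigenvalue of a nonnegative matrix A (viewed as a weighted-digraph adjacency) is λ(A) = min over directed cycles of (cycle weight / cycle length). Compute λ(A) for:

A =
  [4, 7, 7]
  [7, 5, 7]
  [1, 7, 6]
λ(A) = 4

Enumerate directed cycles and compute their means (weight / length). Sample:
  cycle 0 → 0: weight = 4, length = 1, mean = 4/1 ≈ 4.000
  cycle 1 → 1: weight = 5, length = 1, mean = 5/1 ≈ 5.000
  cycle 2 → 2: weight = 6, length = 1, mean = 6/1 ≈ 6.000
  cycle 0 → 1 → 0: weight = 14, length = 2, mean = 14/2 ≈ 7.000
  cycle 0 → 2 → 0: weight = 8, length = 2, mean = 8/2 ≈ 4.000
  cycle 1 → 0 → 1: weight = 14, length = 2, mean = 14/2 ≈ 7.000
Minimum mean = 4.000, attained e.g. along the cycle 0 → 0 with weight 4 and length 1. So λ(A) = 4/1 = 4.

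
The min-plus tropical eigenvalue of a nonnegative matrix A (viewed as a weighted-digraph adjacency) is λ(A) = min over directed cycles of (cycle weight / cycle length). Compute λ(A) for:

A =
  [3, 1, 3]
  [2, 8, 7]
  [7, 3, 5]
λ(A) = 3/2

Enumerate directed cycles and compute their means (weight / length). Sample:
  cycle 0 → 0: weight = 3, length = 1, mean = 3/1 ≈ 3.000
  cycle 1 → 1: weight = 8, length = 1, mean = 8/1 ≈ 8.000
  cycle 2 → 2: weight = 5, length = 1, mean = 5/1 ≈ 5.000
  cycle 0 → 1 → 0: weight = 3, length = 2, mean = 3/2 ≈ 1.500
  cycle 0 → 2 → 0: weight = 10, length = 2, mean = 10/2 ≈ 5.000
  cycle 1 → 0 → 1: weight = 3, length = 2, mean = 3/2 ≈ 1.500
Minimum mean = 1.500, attained e.g. along the cycle 0 → 1 → 0 with weight 3 and length 2. So λ(A) = 3/2 = 3/2.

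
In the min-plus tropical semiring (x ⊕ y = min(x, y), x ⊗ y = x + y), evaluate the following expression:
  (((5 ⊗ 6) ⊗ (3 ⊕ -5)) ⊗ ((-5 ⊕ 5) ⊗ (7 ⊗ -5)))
(((5 ⊗ 6) ⊗ (3 ⊕ -5)) ⊗ ((-5 ⊕ 5) ⊗ (7 ⊗ -5))) = 3

Expand innermost to outermost. Recall ⊕ takes the minimum of its arguments and ⊗ takes their sum. Working out the expression (((5 ⊗ 6) ⊗ (3 ⊕ -5)) ⊗ ((-5 ⊕ 5) ⊗ (7 ⊗ -5))) gives 3.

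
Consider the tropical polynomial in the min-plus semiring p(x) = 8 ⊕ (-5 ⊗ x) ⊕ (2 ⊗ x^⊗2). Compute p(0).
p(0) = -5

A tropical monomial a ⊗ x^⊗i evaluates to a + i · x. Evaluating each term at x = 0:
  Term 0 contributes 8 + 0 · 0 = 8
  Term 1 contributes -5 + 1 · 0 = -5
  Term 2 contributes 2 + 2 · 0 = 2
p(0) = ⊕ of these = min[8, -5, 2] = -5.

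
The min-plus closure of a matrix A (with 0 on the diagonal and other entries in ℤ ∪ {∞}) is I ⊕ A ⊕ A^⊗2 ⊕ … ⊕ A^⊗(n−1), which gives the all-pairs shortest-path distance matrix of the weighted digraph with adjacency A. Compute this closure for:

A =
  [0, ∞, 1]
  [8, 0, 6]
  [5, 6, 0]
Closure =
  [0, 7, 1]
  [8, 0, 6]
  [5, 6, 0]

This is the Floyd-Warshall all-pairs shortest-path computation. For each intermediate vertex k = 0, 1, …, 2, update dist[i][j] ← min(dist[i][j], dist[i][k] + dist[k][j]). The final matrix gives, for each (i, j), the minimum total weight of any directed path from i to j (possibly empty when i = j).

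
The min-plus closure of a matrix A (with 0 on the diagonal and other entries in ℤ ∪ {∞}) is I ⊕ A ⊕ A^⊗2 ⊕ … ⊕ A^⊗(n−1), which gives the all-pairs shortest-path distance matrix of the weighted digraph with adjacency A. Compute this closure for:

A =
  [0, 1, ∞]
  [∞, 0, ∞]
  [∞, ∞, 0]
Closure =
  [0, 1, ∞]
  [∞, 0, ∞]
  [∞, ∞, 0]

This is the Floyd-Warshall all-pairs shortest-path computation. For each intermediate vertex k = 0, 1, …, 2, update dist[i][j] ← min(dist[i][j], dist[i][k] + dist[k][j]). The final matrix gives, for each (i, j), the minimum total weight of any directed path from i to j (possibly empty when i = j).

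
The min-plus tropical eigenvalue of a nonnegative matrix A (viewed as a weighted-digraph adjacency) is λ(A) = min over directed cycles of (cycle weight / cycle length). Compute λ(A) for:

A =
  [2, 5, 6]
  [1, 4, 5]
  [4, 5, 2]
λ(A) = 2

Enumerate directed cycles and compute their means (weight / length). Sample:
  cycle 0 → 0: weight = 2, length = 1, mean = 2/1 ≈ 2.000
  cycle 1 → 1: weight = 4, length = 1, mean = 4/1 ≈ 4.000
  cycle 2 → 2: weight = 2, length = 1, mean = 2/1 ≈ 2.000
  cycle 0 → 1 → 0: weight = 6, length = 2, mean = 6/2 ≈ 3.000
  cycle 0 → 2 → 0: weight = 10, length = 2, mean = 10/2 ≈ 5.000
  cycle 1 → 0 → 1: weight = 6, length = 2, mean = 6/2 ≈ 3.000
Minimum mean = 2.000, attained e.g. along the cycle 0 → 0 with weight 2 and length 1. So λ(A) = 2/1 = 2.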